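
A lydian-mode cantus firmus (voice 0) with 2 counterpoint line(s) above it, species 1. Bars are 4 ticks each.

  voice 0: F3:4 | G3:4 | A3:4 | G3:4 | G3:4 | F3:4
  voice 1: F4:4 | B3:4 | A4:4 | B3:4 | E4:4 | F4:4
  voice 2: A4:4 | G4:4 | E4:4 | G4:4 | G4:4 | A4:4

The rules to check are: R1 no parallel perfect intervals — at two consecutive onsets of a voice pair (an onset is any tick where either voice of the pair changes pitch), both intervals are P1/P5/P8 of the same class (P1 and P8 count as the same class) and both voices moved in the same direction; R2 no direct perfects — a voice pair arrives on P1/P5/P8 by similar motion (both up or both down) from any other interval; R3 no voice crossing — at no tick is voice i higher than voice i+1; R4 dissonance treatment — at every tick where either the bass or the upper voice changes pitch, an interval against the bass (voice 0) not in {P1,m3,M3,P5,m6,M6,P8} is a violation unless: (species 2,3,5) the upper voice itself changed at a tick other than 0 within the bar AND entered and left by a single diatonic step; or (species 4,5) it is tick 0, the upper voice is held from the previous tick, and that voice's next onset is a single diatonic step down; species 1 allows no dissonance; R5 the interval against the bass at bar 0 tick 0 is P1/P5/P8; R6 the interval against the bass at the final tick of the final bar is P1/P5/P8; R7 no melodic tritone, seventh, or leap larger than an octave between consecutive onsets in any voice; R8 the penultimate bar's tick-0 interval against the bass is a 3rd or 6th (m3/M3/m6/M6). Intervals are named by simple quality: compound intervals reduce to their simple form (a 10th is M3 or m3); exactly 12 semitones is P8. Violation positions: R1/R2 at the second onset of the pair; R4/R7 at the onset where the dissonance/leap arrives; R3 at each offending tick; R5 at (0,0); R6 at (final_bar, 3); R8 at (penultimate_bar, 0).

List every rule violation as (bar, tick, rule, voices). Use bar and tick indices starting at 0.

bar 0: v0=F3 v1=F4 v2=A4 downbeat M3
bar 1: v0=G3 v1=B3 v2=G4 downbeat P8
bar 2: v0=A3 v1=A4 v2=E4 downbeat P5
bar 3: v0=G3 v1=B3 v2=G4 downbeat P8
bar 4: v0=G3 v1=E4 v2=G4 downbeat P8
bar 5: v0=F3 v1=F4 v2=A4 downbeat M3
  -> R5 @ bar 0 tick 0 v(0, 2): opens on M3
  -> R7 @ bar 1 tick 0 v(1,): F4->B3 leap 6st
  -> R2 @ bar 2 tick 0 v(0, 1): G3/B3 M3 -> A3/A4 P8 similar
  -> R3 @ bar 2 tick 0 v(1, 2): A4 above E4
  -> R7 @ bar 2 tick 0 v(1,): B3->A4 leap 10st
  -> R3 @ bar 2 tick 1 v(1, 2): A4 above E4
  -> R3 @ bar 2 tick 2 v(1, 2): A4 above E4
  -> R3 @ bar 2 tick 3 v(1, 2): A4 above E4
  -> R7 @ bar 3 tick 0 v(1,): A4->B3 leap 10st
  -> R8 @ bar 4 tick 0 v(0, 2): penult P8 not 3rd/6th
  -> R6 @ bar 5 tick 3 v(0, 2): closes on M3

(0, 0, R5, (0, 2))
(1, 0, R7, (1,))
(2, 0, R2, (0, 1))
(2, 0, R3, (1, 2))
(2, 0, R7, (1,))
(2, 1, R3, (1, 2))
(2, 2, R3, (1, 2))
(2, 3, R3, (1, 2))
(3, 0, R7, (1,))
(4, 0, R8, (0, 2))
(5, 3, R6, (0, 2))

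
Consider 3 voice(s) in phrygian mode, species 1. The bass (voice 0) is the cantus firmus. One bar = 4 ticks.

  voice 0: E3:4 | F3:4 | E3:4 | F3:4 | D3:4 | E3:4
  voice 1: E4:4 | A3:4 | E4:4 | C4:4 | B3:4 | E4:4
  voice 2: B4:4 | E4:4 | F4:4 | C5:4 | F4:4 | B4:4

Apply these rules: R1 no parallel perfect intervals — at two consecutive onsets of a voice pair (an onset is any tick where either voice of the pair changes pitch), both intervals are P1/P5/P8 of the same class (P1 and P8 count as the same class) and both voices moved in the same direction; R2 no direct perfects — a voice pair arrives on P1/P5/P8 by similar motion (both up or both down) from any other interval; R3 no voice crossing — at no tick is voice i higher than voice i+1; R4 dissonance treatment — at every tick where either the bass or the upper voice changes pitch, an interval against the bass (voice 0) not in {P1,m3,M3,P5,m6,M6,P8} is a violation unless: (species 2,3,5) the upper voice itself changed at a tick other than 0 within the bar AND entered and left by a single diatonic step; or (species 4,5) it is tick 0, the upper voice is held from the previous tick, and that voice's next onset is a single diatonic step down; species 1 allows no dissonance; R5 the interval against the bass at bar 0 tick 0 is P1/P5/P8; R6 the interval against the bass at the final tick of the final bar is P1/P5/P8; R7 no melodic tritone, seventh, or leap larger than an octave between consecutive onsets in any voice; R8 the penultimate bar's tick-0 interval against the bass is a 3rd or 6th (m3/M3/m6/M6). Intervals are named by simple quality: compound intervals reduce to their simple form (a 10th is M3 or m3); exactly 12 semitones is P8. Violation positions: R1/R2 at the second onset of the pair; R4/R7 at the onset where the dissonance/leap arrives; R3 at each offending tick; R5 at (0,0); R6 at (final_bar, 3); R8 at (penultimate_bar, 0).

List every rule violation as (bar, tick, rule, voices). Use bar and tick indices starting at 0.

bar 0: v0=E3 v1=E4 v2=B4 downbeat P5
bar 1: v0=F3 v1=A3 v2=E4 downbeat M7
bar 2: v0=E3 v1=E4 v2=F4 downbeat m2
bar 3: v0=F3 v1=C4 v2=C5 downbeat P5
bar 4: v0=D3 v1=B3 v2=F4 downbeat m3
bar 5: v0=E3 v1=E4 v2=B4 downbeat P5
  -> R1 @ bar 1 tick 0 v(1, 2): E4/B4 P5 -> A3/E4 P5 similar
  -> R4 @ bar 1 tick 0 v(0, 2): F3/E4 M7 untreated
  -> R4 @ bar 2 tick 0 v(0, 2): E3/F4 m2 untreated
  -> R2 @ bar 3 tick 0 v(0, 2): E3/F4 m2 -> F3/C5 P5 similar
  -> R2 @ bar 5 tick 0 v(0, 1): D3/B3 M6 -> E3/E4 P8 similar
  -> R2 @ bar 5 tick 0 v(0, 2): D3/F4 m3 -> E3/B4 P5 similar
  -> R2 @ bar 5 tick 0 v(1, 2): B3/F4 TT -> E4/B4 P5 similar
  -> R7 @ bar 5 tick 0 v(2,): F4->B4 leap 6st

(1, 0, R1, (1, 2))
(1, 0, R4, (0, 2))
(2, 0, R4, (0, 2))
(3, 0, R2, (0, 2))
(5, 0, R2, (0, 1))
(5, 0, R2, (0, 2))
(5, 0, R2, (1, 2))
(5, 0, R7, (2,))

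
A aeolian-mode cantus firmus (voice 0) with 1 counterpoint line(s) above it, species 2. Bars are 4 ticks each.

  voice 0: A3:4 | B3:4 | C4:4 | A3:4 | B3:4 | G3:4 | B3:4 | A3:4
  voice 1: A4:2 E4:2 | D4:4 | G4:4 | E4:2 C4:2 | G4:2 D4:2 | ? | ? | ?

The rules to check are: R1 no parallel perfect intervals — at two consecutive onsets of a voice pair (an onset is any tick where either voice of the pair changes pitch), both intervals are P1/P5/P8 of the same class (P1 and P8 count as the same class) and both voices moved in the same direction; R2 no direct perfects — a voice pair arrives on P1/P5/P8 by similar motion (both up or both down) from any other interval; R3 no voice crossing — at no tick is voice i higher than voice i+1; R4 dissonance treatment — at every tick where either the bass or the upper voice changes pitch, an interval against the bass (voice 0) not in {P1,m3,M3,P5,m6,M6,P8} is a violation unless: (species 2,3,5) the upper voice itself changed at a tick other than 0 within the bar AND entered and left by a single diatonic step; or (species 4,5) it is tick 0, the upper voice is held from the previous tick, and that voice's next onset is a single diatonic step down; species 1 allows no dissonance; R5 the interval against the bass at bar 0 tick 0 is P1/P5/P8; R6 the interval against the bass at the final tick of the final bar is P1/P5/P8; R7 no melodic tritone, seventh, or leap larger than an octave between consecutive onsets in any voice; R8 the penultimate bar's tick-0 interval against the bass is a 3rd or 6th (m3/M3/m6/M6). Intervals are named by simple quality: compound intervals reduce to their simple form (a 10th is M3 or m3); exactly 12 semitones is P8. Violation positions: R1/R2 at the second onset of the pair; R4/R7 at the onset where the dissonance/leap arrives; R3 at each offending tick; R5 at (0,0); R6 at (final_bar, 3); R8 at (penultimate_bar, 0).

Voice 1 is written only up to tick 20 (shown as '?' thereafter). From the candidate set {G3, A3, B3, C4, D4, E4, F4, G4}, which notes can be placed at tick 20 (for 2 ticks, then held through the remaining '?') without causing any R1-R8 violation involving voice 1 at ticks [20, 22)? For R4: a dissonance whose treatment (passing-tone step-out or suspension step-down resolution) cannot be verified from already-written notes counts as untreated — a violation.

{B3, D4, E4, G4}

G3: violates R2
A3: violates R4
B3: legal
C4: violates R4
D4: legal
E4: legal
F4: violates R4
G4: legal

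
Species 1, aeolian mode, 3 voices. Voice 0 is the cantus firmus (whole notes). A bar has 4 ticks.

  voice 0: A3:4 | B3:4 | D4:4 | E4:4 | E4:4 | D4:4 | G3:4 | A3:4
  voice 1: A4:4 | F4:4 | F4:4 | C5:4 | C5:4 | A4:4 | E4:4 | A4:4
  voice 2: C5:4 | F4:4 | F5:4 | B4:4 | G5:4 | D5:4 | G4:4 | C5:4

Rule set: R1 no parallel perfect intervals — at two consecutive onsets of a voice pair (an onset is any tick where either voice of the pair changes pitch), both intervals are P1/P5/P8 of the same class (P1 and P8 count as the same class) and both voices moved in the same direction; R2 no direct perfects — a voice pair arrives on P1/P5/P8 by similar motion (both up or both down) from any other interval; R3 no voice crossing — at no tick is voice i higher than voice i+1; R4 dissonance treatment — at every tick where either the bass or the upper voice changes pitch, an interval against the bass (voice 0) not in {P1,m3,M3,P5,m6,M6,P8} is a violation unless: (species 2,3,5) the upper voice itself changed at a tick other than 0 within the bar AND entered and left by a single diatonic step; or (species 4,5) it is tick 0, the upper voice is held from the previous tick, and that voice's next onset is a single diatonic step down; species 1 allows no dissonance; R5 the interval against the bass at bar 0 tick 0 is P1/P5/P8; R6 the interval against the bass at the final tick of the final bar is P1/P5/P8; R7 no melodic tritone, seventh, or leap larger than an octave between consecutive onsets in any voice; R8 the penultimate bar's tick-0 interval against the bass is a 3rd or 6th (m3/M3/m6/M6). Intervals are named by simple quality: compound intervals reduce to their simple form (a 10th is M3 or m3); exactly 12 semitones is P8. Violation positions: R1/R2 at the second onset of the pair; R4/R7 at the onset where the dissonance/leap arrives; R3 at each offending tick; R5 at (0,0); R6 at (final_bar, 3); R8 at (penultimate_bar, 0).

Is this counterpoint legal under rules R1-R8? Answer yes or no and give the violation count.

No (15 violations)

bar 0: v0=A3 v1=A4 v2=C5 (m3)
bar 1: v0=B3 v1=F4 v2=F4 (TT)
bar 2: v0=D4 v1=F4 v2=F5 (m3)
bar 3: v0=E4 v1=C5 v2=B4 (P5)
bar 4: v0=E4 v1=C5 v2=G5 (m3)
bar 5: v0=D4 v1=A4 v2=D5 (P8)
bar 6: v0=G3 v1=E4 v2=G4 (P8)
bar 7: v0=A3 v1=A4 v2=C5 (m3)
  R5 @ bar0.0: opens on m3
  R2 @ bar1.0: A4/C5 m3 -> F4/F4 P1 similar
  R4 @ bar1.0: B3/F4 TT untreated
  R4 @ bar1.0: B3/F4 TT untreated
  R3 @ bar3.0: C5 above B4
  R7 @ bar3.0: F5->B4 leap 6st
  R3 @ bar3.1: C5 above B4
  R3 @ bar3.2: C5 above B4
  R3 @ bar3.3: C5 above B4
  R2 @ bar5.0: E4/C5 m6 -> D4/A4 P5 similar
  R2 @ bar5.0: E4/G5 m3 -> D4/D5 P8 similar
  R1 @ bar6.0: D4/D5 P8 -> G3/G4 P8 similar
  R8 @ bar6.0: penult P8 not 3rd/6th
  R2 @ bar7.0: G3/E4 M6 -> A3/A4 P8 similar
  R6 @ bar7.3: closes on m3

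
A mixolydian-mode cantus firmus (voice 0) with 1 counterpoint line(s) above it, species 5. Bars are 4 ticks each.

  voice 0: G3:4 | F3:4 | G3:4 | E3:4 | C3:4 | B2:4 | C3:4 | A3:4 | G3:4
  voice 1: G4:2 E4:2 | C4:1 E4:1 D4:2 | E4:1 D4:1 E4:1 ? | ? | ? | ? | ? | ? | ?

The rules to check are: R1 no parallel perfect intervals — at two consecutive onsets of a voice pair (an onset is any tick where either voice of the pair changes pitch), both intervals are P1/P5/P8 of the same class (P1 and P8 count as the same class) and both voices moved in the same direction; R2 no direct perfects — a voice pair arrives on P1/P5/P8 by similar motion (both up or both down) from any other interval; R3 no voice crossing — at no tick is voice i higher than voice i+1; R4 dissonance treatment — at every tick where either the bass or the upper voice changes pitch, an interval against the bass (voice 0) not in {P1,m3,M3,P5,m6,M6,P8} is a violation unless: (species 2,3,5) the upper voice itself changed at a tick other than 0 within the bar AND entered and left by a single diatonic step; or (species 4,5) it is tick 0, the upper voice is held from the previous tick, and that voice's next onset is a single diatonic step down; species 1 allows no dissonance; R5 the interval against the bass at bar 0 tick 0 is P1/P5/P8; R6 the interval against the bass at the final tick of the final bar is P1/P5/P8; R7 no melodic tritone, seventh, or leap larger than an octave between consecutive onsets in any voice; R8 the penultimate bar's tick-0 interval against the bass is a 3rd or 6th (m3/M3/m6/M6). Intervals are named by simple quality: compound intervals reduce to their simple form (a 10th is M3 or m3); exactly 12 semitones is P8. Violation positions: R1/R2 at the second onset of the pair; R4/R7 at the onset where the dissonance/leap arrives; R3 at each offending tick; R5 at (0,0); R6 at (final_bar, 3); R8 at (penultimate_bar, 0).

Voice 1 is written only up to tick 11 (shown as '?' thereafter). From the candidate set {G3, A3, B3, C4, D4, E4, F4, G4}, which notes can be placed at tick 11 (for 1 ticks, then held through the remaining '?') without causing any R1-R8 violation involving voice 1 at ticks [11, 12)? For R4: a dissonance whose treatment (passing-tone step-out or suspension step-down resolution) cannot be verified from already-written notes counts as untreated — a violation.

G3: legal
A3: violates R4
B3: legal
C4: violates R4
D4: legal
E4: legal
F4: violates R4
G4: legal

{B3, D4, E4, G3, G4}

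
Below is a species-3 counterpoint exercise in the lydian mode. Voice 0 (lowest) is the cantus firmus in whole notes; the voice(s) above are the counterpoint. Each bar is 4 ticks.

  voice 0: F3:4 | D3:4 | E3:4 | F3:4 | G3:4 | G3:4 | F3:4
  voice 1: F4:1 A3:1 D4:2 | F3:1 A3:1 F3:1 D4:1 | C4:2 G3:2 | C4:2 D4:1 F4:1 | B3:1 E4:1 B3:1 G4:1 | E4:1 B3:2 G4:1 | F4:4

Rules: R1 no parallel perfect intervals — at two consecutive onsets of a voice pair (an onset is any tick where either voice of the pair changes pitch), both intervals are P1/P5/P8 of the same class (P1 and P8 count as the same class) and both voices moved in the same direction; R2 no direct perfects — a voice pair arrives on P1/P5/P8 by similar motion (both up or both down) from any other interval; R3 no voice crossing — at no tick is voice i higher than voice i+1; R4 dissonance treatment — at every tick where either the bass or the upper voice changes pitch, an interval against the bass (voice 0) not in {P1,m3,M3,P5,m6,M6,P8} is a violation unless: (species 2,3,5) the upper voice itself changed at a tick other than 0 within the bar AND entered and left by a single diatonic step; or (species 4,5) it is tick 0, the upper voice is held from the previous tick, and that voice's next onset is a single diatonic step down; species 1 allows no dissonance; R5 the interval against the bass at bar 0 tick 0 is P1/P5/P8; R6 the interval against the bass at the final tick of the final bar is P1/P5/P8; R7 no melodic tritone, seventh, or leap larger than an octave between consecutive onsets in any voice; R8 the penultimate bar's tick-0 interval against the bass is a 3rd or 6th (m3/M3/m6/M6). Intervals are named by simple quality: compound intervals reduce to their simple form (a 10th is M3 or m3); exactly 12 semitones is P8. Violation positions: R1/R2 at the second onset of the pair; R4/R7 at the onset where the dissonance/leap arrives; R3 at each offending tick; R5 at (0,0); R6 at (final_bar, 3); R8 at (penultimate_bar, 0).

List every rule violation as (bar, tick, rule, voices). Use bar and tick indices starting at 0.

bar 0: v0=F3 v1=F4 downbeat P8
bar 1: v0=D3 v1=F3 downbeat m3
bar 2: v0=E3 v1=C4 downbeat m6
bar 3: v0=F3 v1=C4 downbeat P5
bar 4: v0=G3 v1=B3 downbeat M3
bar 5: v0=G3 v1=E4 downbeat M6
bar 6: v0=F3 v1=F4 downbeat P8
  -> R2 @ bar 3 tick 0 v(0, 1): E3/G3 m3 -> F3/C4 P5 similar
  -> R7 @ bar 4 tick 0 v(1,): F4->B3 leap 6st
  -> R1 @ bar 6 tick 0 v(0, 1): G3/G4 P8 -> F3/F4 P8 similar

(3, 0, R2, (0, 1))
(4, 0, R7, (1,))
(6, 0, R1, (0, 1))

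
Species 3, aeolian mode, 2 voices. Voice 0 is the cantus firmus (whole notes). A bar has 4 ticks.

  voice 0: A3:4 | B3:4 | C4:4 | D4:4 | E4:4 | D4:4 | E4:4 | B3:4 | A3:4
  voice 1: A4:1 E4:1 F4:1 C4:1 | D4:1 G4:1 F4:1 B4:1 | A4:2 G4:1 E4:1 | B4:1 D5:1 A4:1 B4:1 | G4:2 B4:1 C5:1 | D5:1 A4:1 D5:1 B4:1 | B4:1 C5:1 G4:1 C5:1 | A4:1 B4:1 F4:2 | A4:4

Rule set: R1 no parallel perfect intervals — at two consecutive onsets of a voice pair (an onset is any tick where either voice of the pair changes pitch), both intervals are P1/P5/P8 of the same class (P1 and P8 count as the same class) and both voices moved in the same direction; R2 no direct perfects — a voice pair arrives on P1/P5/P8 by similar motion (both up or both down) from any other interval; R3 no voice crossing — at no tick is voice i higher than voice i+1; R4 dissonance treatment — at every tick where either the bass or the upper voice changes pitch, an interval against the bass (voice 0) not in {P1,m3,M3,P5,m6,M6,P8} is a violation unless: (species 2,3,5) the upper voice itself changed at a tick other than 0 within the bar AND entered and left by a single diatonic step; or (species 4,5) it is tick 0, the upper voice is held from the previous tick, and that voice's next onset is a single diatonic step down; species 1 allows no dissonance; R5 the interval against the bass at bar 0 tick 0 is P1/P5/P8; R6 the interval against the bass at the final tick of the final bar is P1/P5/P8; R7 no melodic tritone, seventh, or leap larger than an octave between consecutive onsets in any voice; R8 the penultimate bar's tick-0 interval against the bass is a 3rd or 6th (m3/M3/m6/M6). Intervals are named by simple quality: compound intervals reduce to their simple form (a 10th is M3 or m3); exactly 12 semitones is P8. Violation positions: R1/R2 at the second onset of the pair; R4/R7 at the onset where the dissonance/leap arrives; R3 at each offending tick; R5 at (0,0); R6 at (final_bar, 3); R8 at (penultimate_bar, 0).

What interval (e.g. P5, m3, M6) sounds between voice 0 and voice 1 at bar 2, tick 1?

voice 0=C4 voice 1=A4 -> M6

M6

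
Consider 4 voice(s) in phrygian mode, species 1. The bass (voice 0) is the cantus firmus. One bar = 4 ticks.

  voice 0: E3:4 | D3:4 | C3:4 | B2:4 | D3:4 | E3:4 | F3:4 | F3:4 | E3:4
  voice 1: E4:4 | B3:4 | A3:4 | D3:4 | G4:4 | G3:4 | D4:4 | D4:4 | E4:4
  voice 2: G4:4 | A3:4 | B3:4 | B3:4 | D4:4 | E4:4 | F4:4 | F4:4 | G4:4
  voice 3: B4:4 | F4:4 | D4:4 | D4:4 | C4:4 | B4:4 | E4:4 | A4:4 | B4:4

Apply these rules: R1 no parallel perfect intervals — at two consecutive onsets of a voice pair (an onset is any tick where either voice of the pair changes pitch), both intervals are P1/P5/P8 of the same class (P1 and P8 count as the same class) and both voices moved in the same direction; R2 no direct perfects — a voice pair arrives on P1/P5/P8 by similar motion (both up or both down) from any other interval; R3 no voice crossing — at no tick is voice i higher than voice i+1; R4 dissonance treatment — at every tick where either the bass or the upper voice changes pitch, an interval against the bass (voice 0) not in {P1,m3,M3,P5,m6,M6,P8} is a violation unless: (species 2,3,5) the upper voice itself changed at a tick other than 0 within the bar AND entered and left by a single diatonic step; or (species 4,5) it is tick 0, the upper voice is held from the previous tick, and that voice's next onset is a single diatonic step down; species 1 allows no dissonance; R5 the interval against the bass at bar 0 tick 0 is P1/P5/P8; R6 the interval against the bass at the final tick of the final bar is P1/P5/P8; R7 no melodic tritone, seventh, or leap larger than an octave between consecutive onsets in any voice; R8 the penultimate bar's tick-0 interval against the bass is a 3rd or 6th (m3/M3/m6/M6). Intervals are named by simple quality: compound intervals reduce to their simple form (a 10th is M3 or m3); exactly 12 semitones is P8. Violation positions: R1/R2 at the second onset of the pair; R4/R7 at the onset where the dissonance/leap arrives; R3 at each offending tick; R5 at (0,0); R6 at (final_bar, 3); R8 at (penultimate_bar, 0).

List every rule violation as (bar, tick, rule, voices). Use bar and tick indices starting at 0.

(0, 0, R5, (0, 2))
(1, 0, R2, (0, 2))
(1, 0, R3, (1, 2))
(1, 0, R7, (2,))
(1, 0, R7, (3,))
(1, 1, R3, (1, 2))
(1, 2, R3, (1, 2))
(1, 3, R3, (1, 2))
(2, 0, R4, (0, 2))
(2, 0, R4, (0, 3))
(4, 0, R1, (0, 2))
(4, 0, R3, (1, 2))
(4, 0, R3, (2, 3))
(4, 0, R4, (0, 1))
(4, 0, R4, (0, 3))
(4, 0, R7, (1,))
(4, 1, R3, (1, 2))
(4, 1, R3, (2, 3))
(4, 2, R3, (1, 2))
(4, 2, R3, (2, 3))
(4, 3, R3, (1, 2))
(4, 3, R3, (2, 3))
(5, 0, R1, (0, 2))
(5, 0, R2, (0, 3))
(5, 0, R2, (2, 3))
(5, 0, R7, (3,))
(6, 0, R1, (0, 2))
(6, 0, R3, (2, 3))
(6, 0, R4, (0, 3))
(6, 1, R3, (2, 3))
(6, 2, R3, (2, 3))
(6, 3, R3, (2, 3))
(7, 0, R8, (0, 2))
(8, 0, R1, (1, 3))
(8, 3, R6, (0, 2))

bar 0: v0=E3 v1=E4 v2=G4 v3=B4 downbeat P5
bar 1: v0=D3 v1=B3 v2=A3 v3=F4 downbeat m3
bar 2: v0=C3 v1=A3 v2=B3 v3=D4 downbeat M2
bar 3: v0=B2 v1=D3 v2=B3 v3=D4 downbeat m3
bar 4: v0=D3 v1=G4 v2=D4 v3=C4 downbeat m7
bar 5: v0=E3 v1=G3 v2=E4 v3=B4 downbeat P5
bar 6: v0=F3 v1=D4 v2=F4 v3=E4 downbeat M7
bar 7: v0=F3 v1=D4 v2=F4 v3=A4 downbeat M3
bar 8: v0=E3 v1=E4 v2=G4 v3=B4 downbeat P5
  -> R5 @ bar 0 tick 0 v(0, 2): opens on m3
  -> R2 @ bar 1 tick 0 v(0, 2): E3/G4 m3 -> D3/A3 P5 similar
  -> R3 @ bar 1 tick 0 v(1, 2): B3 above A3
  -> R7 @ bar 1 tick 0 v(2,): G4->A3 leap 10st
  -> R7 @ bar 1 tick 0 v(3,): B4->F4 leap 6st
  -> R3 @ bar 1 tick 1 v(1, 2): B3 above A3
  -> R3 @ bar 1 tick 2 v(1, 2): B3 above A3
  -> R3 @ bar 1 tick 3 v(1, 2): B3 above A3
  -> R4 @ bar 2 tick 0 v(0, 2): C3/B3 M7 untreated
  -> R4 @ bar 2 tick 0 v(0, 3): C3/D4 M2 untreated
  -> R1 @ bar 4 tick 0 v(0, 2): B2/B3 P8 -> D3/D4 P8 similar
  -> R3 @ bar 4 tick 0 v(1, 2): G4 above D4
  -> R3 @ bar 4 tick 0 v(2, 3): D4 above C4
  -> R4 @ bar 4 tick 0 v(0, 1): D3/G4 P4 untreated
  -> R4 @ bar 4 tick 0 v(0, 3): D3/C4 m7 untreated
  -> R7 @ bar 4 tick 0 v(1,): D3->G4 leap 17st
  -> R3 @ bar 4 tick 1 v(1, 2): G4 above D4
  -> R3 @ bar 4 tick 1 v(2, 3): D4 above C4
  -> R3 @ bar 4 tick 2 v(1, 2): G4 above D4
  -> R3 @ bar 4 tick 2 v(2, 3): D4 above C4
  -> R3 @ bar 4 tick 3 v(1, 2): G4 above D4
  -> R3 @ bar 4 tick 3 v(2, 3): D4 above C4
  -> R1 @ bar 5 tick 0 v(0, 2): D3/D4 P8 -> E3/E4 P8 similar
  -> R2 @ bar 5 tick 0 v(0, 3): D3/C4 m7 -> E3/B4 P5 similar
  -> R2 @ bar 5 tick 0 v(2, 3): D4/C4 M2 -> E4/B4 P5 similar
  -> R7 @ bar 5 tick 0 v(3,): C4->B4 leap 11st
  -> R1 @ bar 6 tick 0 v(0, 2): E3/E4 P8 -> F3/F4 P8 similar
  -> R3 @ bar 6 tick 0 v(2, 3): F4 above E4
  -> R4 @ bar 6 tick 0 v(0, 3): F3/E4 M7 untreated
  -> R3 @ bar 6 tick 1 v(2, 3): F4 above E4
  -> R3 @ bar 6 tick 2 v(2, 3): F4 above E4
  -> R3 @ bar 6 tick 3 v(2, 3): F4 above E4
  -> R8 @ bar 7 tick 0 v(0, 2): penult P8 not 3rd/6th
  -> R1 @ bar 8 tick 0 v(1, 3): D4/A4 P5 -> E4/B4 P5 similar
  -> R6 @ bar 8 tick 3 v(0, 2): closes on m3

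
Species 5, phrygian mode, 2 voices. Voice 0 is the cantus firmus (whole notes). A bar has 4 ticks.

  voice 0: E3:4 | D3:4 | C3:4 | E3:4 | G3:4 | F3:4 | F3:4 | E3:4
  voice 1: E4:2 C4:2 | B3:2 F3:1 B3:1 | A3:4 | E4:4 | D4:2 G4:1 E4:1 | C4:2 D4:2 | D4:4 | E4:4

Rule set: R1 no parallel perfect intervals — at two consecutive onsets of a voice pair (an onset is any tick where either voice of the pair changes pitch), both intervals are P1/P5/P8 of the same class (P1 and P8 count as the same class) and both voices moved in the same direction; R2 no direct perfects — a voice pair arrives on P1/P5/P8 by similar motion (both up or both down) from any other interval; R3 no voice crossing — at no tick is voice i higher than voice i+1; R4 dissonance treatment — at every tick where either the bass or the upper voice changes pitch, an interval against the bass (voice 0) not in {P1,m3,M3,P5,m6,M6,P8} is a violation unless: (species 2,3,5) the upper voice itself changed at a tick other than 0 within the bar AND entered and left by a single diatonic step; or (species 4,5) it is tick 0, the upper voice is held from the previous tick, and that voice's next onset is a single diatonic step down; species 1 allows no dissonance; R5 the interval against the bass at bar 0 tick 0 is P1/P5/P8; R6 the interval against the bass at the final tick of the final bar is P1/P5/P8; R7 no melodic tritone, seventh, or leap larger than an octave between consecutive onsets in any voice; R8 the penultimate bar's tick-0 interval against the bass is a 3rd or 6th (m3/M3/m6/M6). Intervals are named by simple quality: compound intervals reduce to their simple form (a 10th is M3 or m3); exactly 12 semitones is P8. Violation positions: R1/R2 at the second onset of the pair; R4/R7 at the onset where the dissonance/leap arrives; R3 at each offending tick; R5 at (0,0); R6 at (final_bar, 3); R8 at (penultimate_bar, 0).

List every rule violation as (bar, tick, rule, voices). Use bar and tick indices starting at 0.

(1, 2, R7, (1,))
(1, 3, R7, (1,))
(3, 0, R2, (0, 1))
(5, 0, R2, (0, 1))

bar 0: v0=E3 v1=E4 downbeat P8
bar 1: v0=D3 v1=B3 downbeat M6
bar 2: v0=C3 v1=A3 downbeat M6
bar 3: v0=E3 v1=E4 downbeat P8
bar 4: v0=G3 v1=D4 downbeat P5
bar 5: v0=F3 v1=C4 downbeat P5
bar 6: v0=F3 v1=D4 downbeat M6
bar 7: v0=E3 v1=E4 downbeat P8
  -> R7 @ bar 1 tick 2 v(1,): B3->F3 leap 6st
  -> R7 @ bar 1 tick 3 v(1,): F3->B3 leap 6st
  -> R2 @ bar 3 tick 0 v(0, 1): C3/A3 M6 -> E3/E4 P8 similar
  -> R2 @ bar 5 tick 0 v(0, 1): G3/E4 M6 -> F3/C4 P5 similar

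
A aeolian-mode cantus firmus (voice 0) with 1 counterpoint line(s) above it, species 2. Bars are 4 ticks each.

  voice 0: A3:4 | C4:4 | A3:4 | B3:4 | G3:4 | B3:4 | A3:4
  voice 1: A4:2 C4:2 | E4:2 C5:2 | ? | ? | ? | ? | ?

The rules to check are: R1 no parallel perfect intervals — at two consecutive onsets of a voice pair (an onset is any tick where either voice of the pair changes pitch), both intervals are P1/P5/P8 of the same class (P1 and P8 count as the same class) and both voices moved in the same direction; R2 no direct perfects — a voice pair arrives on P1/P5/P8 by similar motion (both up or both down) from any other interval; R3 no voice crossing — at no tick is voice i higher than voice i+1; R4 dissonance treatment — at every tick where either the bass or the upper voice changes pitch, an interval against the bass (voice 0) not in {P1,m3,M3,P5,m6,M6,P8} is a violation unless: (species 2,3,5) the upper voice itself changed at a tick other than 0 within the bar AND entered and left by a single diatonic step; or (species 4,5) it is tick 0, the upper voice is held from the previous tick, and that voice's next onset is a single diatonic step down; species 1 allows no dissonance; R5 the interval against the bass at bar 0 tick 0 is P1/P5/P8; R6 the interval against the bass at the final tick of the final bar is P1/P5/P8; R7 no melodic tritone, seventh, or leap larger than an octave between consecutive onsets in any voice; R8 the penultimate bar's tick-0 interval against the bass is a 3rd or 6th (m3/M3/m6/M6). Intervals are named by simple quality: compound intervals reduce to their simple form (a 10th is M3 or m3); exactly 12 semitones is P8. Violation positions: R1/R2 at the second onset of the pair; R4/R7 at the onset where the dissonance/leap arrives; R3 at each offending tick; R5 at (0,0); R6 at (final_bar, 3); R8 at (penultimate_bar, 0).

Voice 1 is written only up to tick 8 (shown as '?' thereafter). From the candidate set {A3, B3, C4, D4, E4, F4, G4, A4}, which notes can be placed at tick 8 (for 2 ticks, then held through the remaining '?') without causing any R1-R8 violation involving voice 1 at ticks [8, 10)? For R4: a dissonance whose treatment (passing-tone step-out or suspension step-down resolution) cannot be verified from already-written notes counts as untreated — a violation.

A3: violates R1,R7
B3: violates R4,R7
C4: legal
D4: violates R4,R7
E4: violates R2
F4: legal
G4: violates R4
A4: violates R1

{C4, F4}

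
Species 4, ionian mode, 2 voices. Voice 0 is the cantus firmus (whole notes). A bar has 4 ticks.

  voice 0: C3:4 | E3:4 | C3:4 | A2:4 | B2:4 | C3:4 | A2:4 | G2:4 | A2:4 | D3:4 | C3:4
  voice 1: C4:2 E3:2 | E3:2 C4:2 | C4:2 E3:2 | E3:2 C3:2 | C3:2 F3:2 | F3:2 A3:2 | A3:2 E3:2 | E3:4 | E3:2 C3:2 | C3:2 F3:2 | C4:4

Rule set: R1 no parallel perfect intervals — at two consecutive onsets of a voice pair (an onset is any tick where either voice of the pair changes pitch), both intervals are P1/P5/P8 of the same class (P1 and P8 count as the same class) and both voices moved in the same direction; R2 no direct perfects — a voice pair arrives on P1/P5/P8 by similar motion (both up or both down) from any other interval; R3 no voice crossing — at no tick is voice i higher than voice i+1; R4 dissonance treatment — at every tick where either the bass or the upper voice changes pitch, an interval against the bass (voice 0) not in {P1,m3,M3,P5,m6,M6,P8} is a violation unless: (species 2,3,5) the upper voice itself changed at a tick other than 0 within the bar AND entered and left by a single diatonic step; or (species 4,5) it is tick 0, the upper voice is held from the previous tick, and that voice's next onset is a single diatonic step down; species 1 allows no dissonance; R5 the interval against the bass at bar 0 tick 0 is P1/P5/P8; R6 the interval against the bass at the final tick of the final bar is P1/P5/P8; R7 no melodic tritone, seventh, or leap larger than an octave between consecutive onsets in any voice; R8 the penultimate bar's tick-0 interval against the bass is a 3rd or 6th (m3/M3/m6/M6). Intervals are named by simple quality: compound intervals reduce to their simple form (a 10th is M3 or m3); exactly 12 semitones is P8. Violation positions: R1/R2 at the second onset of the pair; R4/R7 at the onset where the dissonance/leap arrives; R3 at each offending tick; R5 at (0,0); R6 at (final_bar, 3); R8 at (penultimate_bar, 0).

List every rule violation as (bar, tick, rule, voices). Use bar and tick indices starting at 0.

bar 0: v0=C3 v1=C4 downbeat P8
bar 1: v0=E3 v1=E3 downbeat P1
bar 2: v0=C3 v1=C4 downbeat P8
bar 3: v0=A2 v1=E3 downbeat P5
bar 4: v0=B2 v1=C3 downbeat m2
bar 5: v0=C3 v1=F3 downbeat P4
bar 6: v0=A2 v1=A3 downbeat P8
bar 7: v0=G2 v1=E3 downbeat M6
bar 8: v0=A2 v1=E3 downbeat P5
bar 9: v0=D3 v1=C3 downbeat M2
bar 10: v0=C3 v1=C4 downbeat P8
  -> R4 @ bar 4 tick 0 v(0, 1): B2/C3 m2 untreated
  -> R4 @ bar 4 tick 2 v(0, 1): B2/F3 TT untreated
  -> R4 @ bar 5 tick 0 v(0, 1): C3/F3 P4 untreated
  -> R3 @ bar 9 tick 0 v(0, 1): D3 above C3
  -> R4 @ bar 9 tick 0 v(0, 1): D3/C3 M2 untreated
  -> R8 @ bar 9 tick 0 v(0, 1): penult M2 not 3rd/6th
  -> R3 @ bar 9 tick 1 v(0, 1): D3 above C3

(4, 0, R4, (0, 1))
(4, 2, R4, (0, 1))
(5, 0, R4, (0, 1))
(9, 0, R3, (0, 1))
(9, 0, R4, (0, 1))
(9, 0, R8, (0, 1))
(9, 1, R3, (0, 1))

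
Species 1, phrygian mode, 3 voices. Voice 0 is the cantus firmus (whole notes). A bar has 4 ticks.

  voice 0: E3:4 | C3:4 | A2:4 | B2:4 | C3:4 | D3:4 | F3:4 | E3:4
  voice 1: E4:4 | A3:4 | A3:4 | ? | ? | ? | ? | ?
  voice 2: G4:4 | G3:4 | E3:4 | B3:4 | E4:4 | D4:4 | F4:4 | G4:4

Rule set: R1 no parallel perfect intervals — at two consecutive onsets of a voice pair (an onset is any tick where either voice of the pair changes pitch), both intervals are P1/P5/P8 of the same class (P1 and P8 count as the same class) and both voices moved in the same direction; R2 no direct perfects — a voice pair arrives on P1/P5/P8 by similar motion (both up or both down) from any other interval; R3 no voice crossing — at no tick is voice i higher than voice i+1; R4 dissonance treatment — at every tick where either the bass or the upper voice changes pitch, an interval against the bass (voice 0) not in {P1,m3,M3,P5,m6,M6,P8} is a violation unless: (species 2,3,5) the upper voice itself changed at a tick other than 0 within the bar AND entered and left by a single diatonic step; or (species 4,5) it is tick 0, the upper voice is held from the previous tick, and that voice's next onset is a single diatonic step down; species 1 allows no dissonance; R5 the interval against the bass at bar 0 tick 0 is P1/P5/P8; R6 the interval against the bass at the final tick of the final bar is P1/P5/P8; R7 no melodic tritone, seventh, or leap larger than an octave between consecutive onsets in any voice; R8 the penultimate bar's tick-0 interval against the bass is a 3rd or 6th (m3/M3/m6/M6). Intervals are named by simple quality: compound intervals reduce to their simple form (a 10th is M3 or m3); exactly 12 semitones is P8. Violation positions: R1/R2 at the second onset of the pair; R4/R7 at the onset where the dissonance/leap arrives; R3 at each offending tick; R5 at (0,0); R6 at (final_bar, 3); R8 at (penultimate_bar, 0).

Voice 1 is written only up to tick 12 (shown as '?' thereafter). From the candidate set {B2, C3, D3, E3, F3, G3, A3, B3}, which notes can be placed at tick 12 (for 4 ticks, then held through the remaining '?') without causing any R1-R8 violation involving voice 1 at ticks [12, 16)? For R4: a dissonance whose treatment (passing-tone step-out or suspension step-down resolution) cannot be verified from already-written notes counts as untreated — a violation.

B2: violates R7
C3: violates R4
D3: legal
E3: violates R4
F3: violates R4
G3: legal
A3: violates R4
B3: violates R1,R2

{D3, G3}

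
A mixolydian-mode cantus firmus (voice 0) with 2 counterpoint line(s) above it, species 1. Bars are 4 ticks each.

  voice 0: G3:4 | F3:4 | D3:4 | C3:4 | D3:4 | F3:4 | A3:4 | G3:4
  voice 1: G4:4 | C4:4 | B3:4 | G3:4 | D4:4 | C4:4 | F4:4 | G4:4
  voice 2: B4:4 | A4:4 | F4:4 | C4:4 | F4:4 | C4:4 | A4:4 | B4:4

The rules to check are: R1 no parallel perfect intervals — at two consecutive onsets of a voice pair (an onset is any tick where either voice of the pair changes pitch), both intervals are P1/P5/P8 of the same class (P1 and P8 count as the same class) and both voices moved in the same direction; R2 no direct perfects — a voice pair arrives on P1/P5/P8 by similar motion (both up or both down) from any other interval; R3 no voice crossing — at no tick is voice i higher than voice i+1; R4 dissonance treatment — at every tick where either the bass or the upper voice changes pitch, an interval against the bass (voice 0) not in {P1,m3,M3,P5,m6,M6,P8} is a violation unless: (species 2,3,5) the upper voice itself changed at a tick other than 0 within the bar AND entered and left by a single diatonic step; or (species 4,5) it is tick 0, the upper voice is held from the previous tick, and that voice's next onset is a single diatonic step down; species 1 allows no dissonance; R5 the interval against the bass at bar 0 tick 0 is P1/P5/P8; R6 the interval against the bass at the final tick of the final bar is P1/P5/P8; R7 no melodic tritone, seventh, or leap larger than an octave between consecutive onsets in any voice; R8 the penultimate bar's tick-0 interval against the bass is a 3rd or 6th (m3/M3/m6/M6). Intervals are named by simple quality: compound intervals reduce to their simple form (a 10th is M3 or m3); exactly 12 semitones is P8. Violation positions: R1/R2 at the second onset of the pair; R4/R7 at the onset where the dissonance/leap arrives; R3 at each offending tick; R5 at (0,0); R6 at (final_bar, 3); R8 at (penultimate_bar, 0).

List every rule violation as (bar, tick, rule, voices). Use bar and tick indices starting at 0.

bar 0: v0=G3 v1=G4 v2=B4 downbeat M3
bar 1: v0=F3 v1=C4 v2=A4 downbeat M3
bar 2: v0=D3 v1=B3 v2=F4 downbeat m3
bar 3: v0=C3 v1=G3 v2=C4 downbeat P8
bar 4: v0=D3 v1=D4 v2=F4 downbeat m3
bar 5: v0=F3 v1=C4 v2=C4 downbeat P5
bar 6: v0=A3 v1=F4 v2=A4 downbeat P8
bar 7: v0=G3 v1=G4 v2=B4 downbeat M3
  -> R5 @ bar 0 tick 0 v(0, 2): opens on M3
  -> R2 @ bar 1 tick 0 v(0, 1): G3/G4 P8 -> F3/C4 P5 similar
  -> R2 @ bar 3 tick 0 v(0, 1): D3/B3 M6 -> C3/G3 P5 similar
  -> R2 @ bar 3 tick 0 v(0, 2): D3/F4 m3 -> C3/C4 P8 similar
  -> R2 @ bar 4 tick 0 v(0, 1): C3/G3 P5 -> D3/D4 P8 similar
  -> R2 @ bar 5 tick 0 v(1, 2): D4/F4 m3 -> C4/C4 P1 similar
  -> R2 @ bar 6 tick 0 v(0, 2): F3/C4 P5 -> A3/A4 P8 similar
  -> R8 @ bar 6 tick 0 v(0, 2): penult P8 not 3rd/6th
  -> R6 @ bar 7 tick 3 v(0, 2): closes on M3

(0, 0, R5, (0, 2))
(1, 0, R2, (0, 1))
(3, 0, R2, (0, 1))
(3, 0, R2, (0, 2))
(4, 0, R2, (0, 1))
(5, 0, R2, (1, 2))
(6, 0, R2, (0, 2))
(6, 0, R8, (0, 2))
(7, 3, R6, (0, 2))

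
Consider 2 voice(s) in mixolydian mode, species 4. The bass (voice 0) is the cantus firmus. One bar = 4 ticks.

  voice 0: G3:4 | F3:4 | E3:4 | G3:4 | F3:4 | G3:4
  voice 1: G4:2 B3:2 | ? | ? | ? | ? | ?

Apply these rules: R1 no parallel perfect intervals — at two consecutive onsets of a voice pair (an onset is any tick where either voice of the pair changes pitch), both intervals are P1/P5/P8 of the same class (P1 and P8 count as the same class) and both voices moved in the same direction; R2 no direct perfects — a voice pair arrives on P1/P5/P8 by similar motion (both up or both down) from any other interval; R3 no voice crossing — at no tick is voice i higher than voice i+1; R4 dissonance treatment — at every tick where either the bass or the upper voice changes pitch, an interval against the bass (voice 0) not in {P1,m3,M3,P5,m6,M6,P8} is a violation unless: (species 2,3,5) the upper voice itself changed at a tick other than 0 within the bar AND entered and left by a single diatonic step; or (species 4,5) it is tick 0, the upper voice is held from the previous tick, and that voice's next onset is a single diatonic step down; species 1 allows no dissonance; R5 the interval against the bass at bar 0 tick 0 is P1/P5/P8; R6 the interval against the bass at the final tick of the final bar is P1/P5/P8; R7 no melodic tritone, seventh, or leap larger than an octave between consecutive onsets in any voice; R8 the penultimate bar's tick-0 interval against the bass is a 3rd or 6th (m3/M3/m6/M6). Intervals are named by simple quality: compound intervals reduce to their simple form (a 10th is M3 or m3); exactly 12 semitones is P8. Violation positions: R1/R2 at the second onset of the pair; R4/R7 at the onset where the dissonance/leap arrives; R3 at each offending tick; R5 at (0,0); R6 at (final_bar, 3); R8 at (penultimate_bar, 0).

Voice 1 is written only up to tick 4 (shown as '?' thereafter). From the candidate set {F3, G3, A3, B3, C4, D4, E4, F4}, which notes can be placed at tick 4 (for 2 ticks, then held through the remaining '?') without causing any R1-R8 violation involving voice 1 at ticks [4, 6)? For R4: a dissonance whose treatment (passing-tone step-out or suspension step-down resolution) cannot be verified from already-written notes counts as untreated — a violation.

{A3, C4, D4}

F3: violates R2,R7
G3: violates R4
A3: legal
B3: violates R4
C4: legal
D4: legal
E4: violates R4
F4: violates R7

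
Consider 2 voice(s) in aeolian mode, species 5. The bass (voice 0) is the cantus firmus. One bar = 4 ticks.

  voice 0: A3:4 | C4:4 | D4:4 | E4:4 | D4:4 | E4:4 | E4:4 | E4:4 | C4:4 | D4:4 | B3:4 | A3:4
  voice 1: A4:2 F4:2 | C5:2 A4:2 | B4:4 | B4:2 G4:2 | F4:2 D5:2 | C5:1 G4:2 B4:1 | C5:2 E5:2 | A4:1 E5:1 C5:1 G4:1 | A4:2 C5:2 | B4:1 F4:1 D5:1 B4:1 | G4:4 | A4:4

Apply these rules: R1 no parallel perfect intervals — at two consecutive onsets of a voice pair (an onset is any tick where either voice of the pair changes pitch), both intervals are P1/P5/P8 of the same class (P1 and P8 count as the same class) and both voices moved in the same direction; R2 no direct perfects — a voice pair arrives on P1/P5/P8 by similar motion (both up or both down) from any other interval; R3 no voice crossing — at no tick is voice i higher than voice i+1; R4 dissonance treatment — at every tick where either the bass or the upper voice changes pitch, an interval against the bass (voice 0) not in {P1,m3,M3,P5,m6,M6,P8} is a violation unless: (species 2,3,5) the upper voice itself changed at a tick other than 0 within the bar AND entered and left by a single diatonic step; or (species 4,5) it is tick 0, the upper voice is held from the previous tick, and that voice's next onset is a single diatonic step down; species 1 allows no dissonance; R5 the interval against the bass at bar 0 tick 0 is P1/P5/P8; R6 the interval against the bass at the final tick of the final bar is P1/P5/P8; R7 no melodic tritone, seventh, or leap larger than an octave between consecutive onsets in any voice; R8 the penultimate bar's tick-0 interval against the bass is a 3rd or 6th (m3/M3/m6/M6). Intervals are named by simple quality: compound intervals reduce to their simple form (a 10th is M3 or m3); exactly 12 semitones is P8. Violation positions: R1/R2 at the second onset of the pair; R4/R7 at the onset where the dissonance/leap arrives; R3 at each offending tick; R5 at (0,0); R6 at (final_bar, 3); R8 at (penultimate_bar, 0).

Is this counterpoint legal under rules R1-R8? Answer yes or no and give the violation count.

bar 0: v0=A3 v1=A4 (P8)
bar 1: v0=C4 v1=C5 (P8)
bar 2: v0=D4 v1=B4 (M6)
bar 3: v0=E4 v1=B4 (P5)
bar 4: v0=D4 v1=F4 (m3)
bar 5: v0=E4 v1=C5 (m6)
bar 6: v0=E4 v1=C5 (m6)
bar 7: v0=E4 v1=A4 (P4)
bar 8: v0=C4 v1=A4 (M6)
bar 9: v0=D4 v1=B4 (M6)
bar 10: v0=B3 v1=G4 (m6)
bar 11: v0=A3 v1=A4 (P8)
  R2 @ bar1.0: A3/F4 m6 -> C4/C5 P8 similar
  R4 @ bar7.0: E4/A4 P4 untreated
  R7 @ bar9.1: B4->F4 leap 6st

No (3 violations)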